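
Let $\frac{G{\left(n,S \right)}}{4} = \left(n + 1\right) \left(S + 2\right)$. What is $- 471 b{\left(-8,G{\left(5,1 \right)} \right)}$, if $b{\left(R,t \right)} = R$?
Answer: $3768$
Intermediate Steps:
$G{\left(n,S \right)} = 4 \left(1 + n\right) \left(2 + S\right)$ ($G{\left(n,S \right)} = 4 \left(n + 1\right) \left(S + 2\right) = 4 \left(1 + n\right) \left(2 + S\right)$)
$- 471 b{\left(-8,G{\left(5,1 \right)} \right)} = \left(-471\right) \left(-8\right) = 3768$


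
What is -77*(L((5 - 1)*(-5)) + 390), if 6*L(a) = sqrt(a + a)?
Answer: -30030 - 77*I*sqrt(10)/3 ≈ -30030.0 - 81.165*I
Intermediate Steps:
L(a) = sqrt(2)*sqrt(a)/6 (L(a) = sqrt(a + a)/6 = sqrt(2*a)/6 = (sqrt(2)*sqrt(a))/6 = sqrt(2)*sqrt(a)/6)
-77*(L((5 - 1)*(-5)) + 390) = -77*(sqrt(2)*sqrt((5 - 1)*(-5))/6 + 390) = -77*(sqrt(2)*sqrt(4*(-5))/6 + 390) = -77*(sqrt(2)*sqrt(-20)/6 + 390) = -77*(sqrt(2)*(2*I*sqrt(5))/6 + 390) = -77*(I*sqrt(10)/3 + 390) = -77*(390 + I*sqrt(10)/3) = -30030 - 77*I*sqrt(10)/3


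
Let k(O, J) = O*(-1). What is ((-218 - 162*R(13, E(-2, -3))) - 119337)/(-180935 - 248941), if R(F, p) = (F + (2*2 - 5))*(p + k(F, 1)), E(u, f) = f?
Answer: 88451/429876 ≈ 0.20576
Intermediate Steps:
k(O, J) = -O
R(F, p) = (-1 + F)*(p - F) (R(F, p) = (F + (2*2 - 5))*(p - F) = (F + (4 - 5))*(p - F) = (F - 1)*(p - F) = (-1 + F)*(p - F))
((-218 - 162*R(13, E(-2, -3))) - 119337)/(-180935 - 248941) = ((-218 - 162*(13 - 1*(-3) - 1*13² + 13*(-3))) - 119337)/(-180935 - 248941) = ((-218 - 162*(13 + 3 - 1*169 - 39)) - 119337)/(-429876) = ((-218 - 162*(13 + 3 - 169 - 39)) - 119337)*(-1/429876) = ((-218 - 162*(-192)) - 119337)*(-1/429876) = ((-218 + 31104) - 119337)*(-1/429876) = (30886 - 119337)*(-1/429876) = -88451*(-1/429876) = 88451/429876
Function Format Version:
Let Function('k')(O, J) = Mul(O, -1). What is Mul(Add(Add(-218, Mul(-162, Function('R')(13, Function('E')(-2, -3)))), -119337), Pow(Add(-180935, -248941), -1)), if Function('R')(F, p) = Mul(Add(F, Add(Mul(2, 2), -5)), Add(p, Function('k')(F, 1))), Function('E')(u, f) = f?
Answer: Rational(88451, 429876) ≈ 0.20576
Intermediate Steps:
Function('k')(O, J) = Mul(-1, O)
Function('R')(F, p) = Mul(Add(-1, F), Add(p, Mul(-1, F))) (Function('R')(F, p) = Mul(Add(F, Add(Mul(2, 2), -5)), Add(p, Mul(-1, F))) = Mul(Add(F, Add(4, -5)), Add(p, Mul(-1, F))) = Mul(Add(F, -1), Add(p, Mul(-1, F))) = Mul(Add(-1, F), Add(p, Mul(-1, F))))
Mul(Add(Add(-218, Mul(-162, Function('R')(13, Function('E')(-2, -3)))), -119337), Pow(Add(-180935, -248941), -1)) = Mul(Add(Add(-218, Mul(-162, Add(13, Mul(-1, -3), Mul(-1, Pow(13, 2)), Mul(13, -3)))), -119337), Pow(Add(-180935, -248941), -1)) = Mul(Add(Add(-218, Mul(-162, Add(13, 3, Mul(-1, 169), -39))), -119337), Pow(-429876, -1)) = Mul(Add(Add(-218, Mul(-162, Add(13, 3, -169, -39))), -119337), Rational(-1, 429876)) = Mul(Add(Add(-218, Mul(-162, -192)), -119337), Rational(-1, 429876)) = Mul(Add(Add(-218, 31104), -119337), Rational(-1, 429876)) = Mul(Add(30886, -119337), Rational(-1, 429876)) = Mul(-88451, Rational(-1, 429876)) = Rational(88451, 429876)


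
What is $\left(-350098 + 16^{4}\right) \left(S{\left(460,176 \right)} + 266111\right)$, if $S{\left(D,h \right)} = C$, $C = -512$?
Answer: $-75579382638$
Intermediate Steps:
$S{\left(D,h \right)} = -512$
$\left(-350098 + 16^{4}\right) \left(S{\left(460,176 \right)} + 266111\right) = \left(-350098 + 16^{4}\right) \left(-512 + 266111\right) = \left(-350098 + 65536\right) 265599 = \left(-284562\right) 265599 = -75579382638$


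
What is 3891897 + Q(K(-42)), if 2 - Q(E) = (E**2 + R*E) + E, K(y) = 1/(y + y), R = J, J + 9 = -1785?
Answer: 27461088731/7056 ≈ 3.8919e+6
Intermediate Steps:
J = -1794 (J = -9 - 1785 = -1794)
R = -1794
K(y) = 1/(2*y)
Q(E) = 2 - E**2 + 1793*E (Q(E) = 2 - ((E**2 - 1794*E) + E) = 2 - (E**2 - 1793*E) = 2 + (-E**2 + 1793*E) = 2 - E**2 + 1793*E)
3891897 + Q(K(-42)) = 3891897 + (2 - ((1/2)/(-42))**2 + 1793*((1/2)/(-42))) = 3891897 + (2 - ((1/2)*(-1/42))**2 + 1793*((1/2)*(-1/42))) = 3891897 + (2 - (-1/84)**2 + 1793*(-1/84)) = 3891897 + (2 - 1*1/7056 - 1793/84) = 3891897 + (2 - 1/7056 - 1793/84) = 3891897 - 136501/7056 = 27461088731/7056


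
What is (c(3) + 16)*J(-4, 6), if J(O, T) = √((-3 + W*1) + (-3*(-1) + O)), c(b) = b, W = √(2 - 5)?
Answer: 19*√(-4 + I*√3) ≈ 8.0487 + 38.843*I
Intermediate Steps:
W = I*√3 (W = √(-3) = I*√3 ≈ 1.732*I)
J(O, T) = √(O + I*√3) (J(O, T) = √((-3 + (I*√3)*1) + (-3*(-1) + O)) = √((-3 + I*√3) + (3 + O)) = √(O + I*√3))
(c(3) + 16)*J(-4, 6) = (3 + 16)*√(-4 + I*√3) = 19*√(-4 + I*√3)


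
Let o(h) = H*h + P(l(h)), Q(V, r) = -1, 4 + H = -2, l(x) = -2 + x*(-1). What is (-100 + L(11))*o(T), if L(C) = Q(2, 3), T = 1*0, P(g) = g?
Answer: 202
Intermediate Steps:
l(x) = -2 - x
H = -6 (H = -4 - 2 = -6)
T = 0
L(C) = -1
o(h) = -2 - 7*h (o(h) = -6*h + (-2 - h) = -2 - 7*h)
(-100 + L(11))*o(T) = (-100 - 1)*(-2 - 7*0) = -101*(-2 + 0) = -101*(-2) = 202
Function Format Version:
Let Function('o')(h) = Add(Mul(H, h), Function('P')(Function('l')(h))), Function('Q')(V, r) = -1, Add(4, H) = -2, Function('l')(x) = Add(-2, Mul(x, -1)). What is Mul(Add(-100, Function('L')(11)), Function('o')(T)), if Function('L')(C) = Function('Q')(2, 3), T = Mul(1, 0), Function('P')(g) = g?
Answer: 202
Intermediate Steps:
Function('l')(x) = Add(-2, Mul(-1, x))
H = -6 (H = Add(-4, -2) = -6)
T = 0
Function('L')(C) = -1
Function('o')(h) = Add(-2, Mul(-7, h)) (Function('o')(h) = Add(Mul(-6, h), Add(-2, Mul(-1, h))) = Add(-2, Mul(-7, h)))
Mul(Add(-100, Function('L')(11)), Function('o')(T)) = Mul(Add(-100, -1), Add(-2, Mul(-7, 0))) = Mul(-101, Add(-2, 0)) = Mul(-101, -2) = 202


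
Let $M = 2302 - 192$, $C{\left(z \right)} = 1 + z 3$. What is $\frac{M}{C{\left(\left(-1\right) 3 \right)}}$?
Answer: $- \frac{1055}{4} \approx -263.75$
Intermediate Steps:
$C{\left(z \right)} = 1 + 3 z$
$M = 2110$ ($M = 2302 - 192 = 2110$)
$\frac{M}{C{\left(\left(-1\right) 3 \right)}} = \frac{2110}{1 + 3 \left(\left(-1\right) 3\right)} = \frac{2110}{1 + 3 \left(-3\right)} = \frac{2110}{1 - 9} = \frac{2110}{-8} = 2110 \left(- \frac{1}{8}\right) = - \frac{1055}{4}$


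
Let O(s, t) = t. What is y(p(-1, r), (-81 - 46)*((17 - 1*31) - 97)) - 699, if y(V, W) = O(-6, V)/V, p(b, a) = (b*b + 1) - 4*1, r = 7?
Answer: -698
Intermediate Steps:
p(b, a) = -3 + b² (p(b, a) = (b² + 1) - 4 = (1 + b²) - 4 = -3 + b²)
y(V, W) = 1 (y(V, W) = V/V = 1)
y(p(-1, r), (-81 - 46)*((17 - 1*31) - 97)) - 699 = 1 - 699 = -698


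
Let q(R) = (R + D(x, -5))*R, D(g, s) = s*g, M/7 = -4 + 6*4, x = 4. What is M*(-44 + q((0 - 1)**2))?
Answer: -8820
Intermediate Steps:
M = 140 (M = 7*(-4 + 6*4) = 7*(-4 + 24) = 7*20 = 140)
D(g, s) = g*s
q(R) = R*(-20 + R) (q(R) = (R + 4*(-5))*R = (R - 20)*R = (-20 + R)*R = R*(-20 + R))
M*(-44 + q((0 - 1)**2)) = 140*(-44 + (0 - 1)**2*(-20 + (0 - 1)**2)) = 140*(-44 + (-1)**2*(-20 + (-1)**2)) = 140*(-44 + 1*(-20 + 1)) = 140*(-44 + 1*(-19)) = 140*(-44 - 19) = 140*(-63) = -8820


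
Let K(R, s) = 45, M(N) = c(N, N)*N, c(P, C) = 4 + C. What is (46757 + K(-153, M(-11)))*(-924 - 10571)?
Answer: -537988990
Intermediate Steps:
M(N) = N*(4 + N) (M(N) = (4 + N)*N = N*(4 + N))
(46757 + K(-153, M(-11)))*(-924 - 10571) = (46757 + 45)*(-924 - 10571) = 46802*(-11495) = -537988990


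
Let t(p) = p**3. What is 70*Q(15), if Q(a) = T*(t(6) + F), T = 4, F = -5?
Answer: 59080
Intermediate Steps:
Q(a) = 844 (Q(a) = 4*(6**3 - 5) = 4*(216 - 5) = 4*211 = 844)
70*Q(15) = 70*844 = 59080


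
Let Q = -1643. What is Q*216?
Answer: -354888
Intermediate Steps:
Q*216 = -1643*216 = -354888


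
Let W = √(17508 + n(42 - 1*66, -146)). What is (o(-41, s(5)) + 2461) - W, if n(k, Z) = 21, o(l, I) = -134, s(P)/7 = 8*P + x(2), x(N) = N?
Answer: 2327 - √17529 ≈ 2194.6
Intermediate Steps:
s(P) = 14 + 56*P (s(P) = 7*(8*P + 2) = 7*(2 + 8*P) = 14 + 56*P)
W = √17529 (W = √(17508 + 21) = √17529 ≈ 132.40)
(o(-41, s(5)) + 2461) - W = (-134 + 2461) - √17529 = 2327 - √17529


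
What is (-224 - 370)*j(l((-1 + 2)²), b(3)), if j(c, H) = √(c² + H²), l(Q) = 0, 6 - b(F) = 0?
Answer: -3564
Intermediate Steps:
b(F) = 6 (b(F) = 6 - 1*0 = 6 + 0 = 6)
j(c, H) = √(H² + c²)
(-224 - 370)*j(l((-1 + 2)²), b(3)) = (-224 - 370)*√(6² + 0²) = -594*√(36 + 0) = -594*√36 = -594*6 = -3564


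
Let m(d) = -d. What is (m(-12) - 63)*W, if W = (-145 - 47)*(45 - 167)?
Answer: -1194624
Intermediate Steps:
W = 23424 (W = -192*(-122) = 23424)
(m(-12) - 63)*W = (-1*(-12) - 63)*23424 = (12 - 63)*23424 = -51*23424 = -1194624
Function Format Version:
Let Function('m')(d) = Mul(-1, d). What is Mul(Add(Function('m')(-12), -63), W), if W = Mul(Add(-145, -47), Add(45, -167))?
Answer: -1194624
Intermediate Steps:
W = 23424 (W = Mul(-192, -122) = 23424)
Mul(Add(Function('m')(-12), -63), W) = Mul(Add(Mul(-1, -12), -63), 23424) = Mul(Add(12, -63), 23424) = Mul(-51, 23424) = -1194624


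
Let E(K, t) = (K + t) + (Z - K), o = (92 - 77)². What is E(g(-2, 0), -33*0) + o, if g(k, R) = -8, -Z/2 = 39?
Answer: 147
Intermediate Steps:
Z = -78 (Z = -2*39 = -78)
o = 225 (o = 15² = 225)
E(K, t) = -78 + t (E(K, t) = (K + t) + (-78 - K) = -78 + t)
E(g(-2, 0), -33*0) + o = (-78 - 33*0) + 225 = (-78 + 0) + 225 = -78 + 225 = 147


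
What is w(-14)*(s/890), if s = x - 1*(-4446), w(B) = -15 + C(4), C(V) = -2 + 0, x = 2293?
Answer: -114563/890 ≈ -128.72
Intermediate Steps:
C(V) = -2
w(B) = -17 (w(B) = -15 - 2 = -17)
s = 6739 (s = 2293 - 1*(-4446) = 2293 + 4446 = 6739)
w(-14)*(s/890) = -114563/890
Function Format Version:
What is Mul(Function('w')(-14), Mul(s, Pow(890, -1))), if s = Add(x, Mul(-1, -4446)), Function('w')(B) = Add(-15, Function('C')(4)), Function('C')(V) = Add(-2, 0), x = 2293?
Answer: Rational(-114563, 890) ≈ -128.72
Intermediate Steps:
Function('C')(V) = -2
Function('w')(B) = -17 (Function('w')(B) = Add(-15, -2) = -17)
s = 6739 (s = Add(2293, Mul(-1, -4446)) = Add(2293, 4446) = 6739)
Mul(Function('w')(-14), Mul(s, Pow(890, -1))) = Mul(-17, Mul(6739, Pow(890, -1))) = Mul(-17, Mul(6739, Rational(1, 890))) = Mul(-17, Rational(6739, 890)) = Rational(-114563, 890)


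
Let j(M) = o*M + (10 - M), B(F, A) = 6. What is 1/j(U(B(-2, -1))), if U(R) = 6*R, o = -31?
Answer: -1/1142 ≈ -0.00087566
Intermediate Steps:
j(M) = 10 - 32*M (j(M) = -31*M + (10 - M) = 10 - 32*M)
1/j(U(B(-2, -1))) = 1/(10 - 192*6) = 1/(10 - 32*36) = 1/(10 - 1152) = 1/(-1142) = -1/1142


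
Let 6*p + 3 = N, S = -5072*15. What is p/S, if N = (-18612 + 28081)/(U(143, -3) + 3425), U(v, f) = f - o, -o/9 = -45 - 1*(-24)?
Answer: 23/147579984 ≈ 1.5585e-7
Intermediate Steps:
o = 189 (o = -9*(-45 - 1*(-24)) = -9*(-45 + 24) = -9*(-21) = 189)
U(v, f) = -189 + f (U(v, f) = f - 1*189 = f - 189 = -189 + f)
S = -76080
N = 9469/3233 (N = (-18612 + 28081)/((-189 - 3) + 3425) = 9469/(-192 + 3425) = 9469/3233 ≈ 2.9289)
p = -115/9699 (p = -½ + (⅙)*(9469/3233) = -½ + 9469/19398 = -115/9699 ≈ -0.011857)
p/S = -115/9699/(-76080) = -115/9699*(-1/76080) = 23/147579984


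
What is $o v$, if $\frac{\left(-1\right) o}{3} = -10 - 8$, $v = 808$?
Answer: $43632$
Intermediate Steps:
$o = 54$ ($o = - 3 \left(-10 - 8\right) = \left(-3\right) \left(-18\right) = 54$)
$o v = 54 \cdot 808 = 43632$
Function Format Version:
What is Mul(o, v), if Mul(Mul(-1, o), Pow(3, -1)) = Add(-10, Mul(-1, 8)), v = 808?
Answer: 43632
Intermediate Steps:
o = 54 (o = Mul(-3, Add(-10, Mul(-1, 8))) = Mul(-3, Add(-10, -8)) = Mul(-3, -18) = 54)
Mul(o, v) = Mul(54, 808) = 43632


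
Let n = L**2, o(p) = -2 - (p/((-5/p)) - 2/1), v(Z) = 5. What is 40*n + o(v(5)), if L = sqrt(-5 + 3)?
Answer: -75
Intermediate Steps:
o(p) = p**2/5 (o(p) = -2 - (p*(-p/5) - 2*1) = -2 - (-p**2/5 - 2) = -2 - (-2 - p**2/5) = -2 + (2 + p**2/5) = p**2/5)
L = I*sqrt(2) (L = sqrt(-2) = I*sqrt(2) ≈ 1.4142*I)
n = -2 (n = (I*sqrt(2))**2 = -2)
40*n + o(v(5)) = 40*(-2) + (1/5)*5**2 = -80 + (1/5)*25 = -80 + 5 = -75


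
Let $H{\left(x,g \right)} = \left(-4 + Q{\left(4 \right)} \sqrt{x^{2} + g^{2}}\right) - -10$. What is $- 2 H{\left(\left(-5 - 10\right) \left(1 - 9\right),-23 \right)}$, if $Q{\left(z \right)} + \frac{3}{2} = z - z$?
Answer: $-12 + 3 \sqrt{14929} \approx 354.55$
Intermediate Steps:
$Q{\left(z \right)} = - \frac{3}{2}$ ($Q{\left(z \right)} = - \frac{3}{2} + \left(z - z\right) = - \frac{3}{2} + 0 = - \frac{3}{2}$)
$H{\left(x,g \right)} = 6 - \frac{3 \sqrt{g^{2} + x^{2}}}{2}$ ($H{\left(x,g \right)} = \left(-4 - \frac{3 \sqrt{x^{2} + g^{2}}}{2}\right) - -10 = \left(-4 - \frac{3 \sqrt{g^{2} + x^{2}}}{2}\right) + 10 = 6 - \frac{3 \sqrt{g^{2} + x^{2}}}{2}$)
$- 2 H{\left(\left(-5 - 10\right) \left(1 - 9\right),-23 \right)} = - 2 \left(6 - \frac{3 \sqrt{\left(-23\right)^{2} + \left(\left(-5 - 10\right) \left(1 - 9\right)\right)^{2}}}{2}\right) = - 2 \left(6 - \frac{3 \sqrt{529 + \left(\left(-15\right) \left(-8\right)\right)^{2}}}{2}\right) = - 2 \left(6 - \frac{3 \sqrt{529 + 120^{2}}}{2}\right) = - 2 \left(6 - \frac{3 \sqrt{529 + 14400}}{2}\right) = - 2 \left(6 - \frac{3 \sqrt{14929}}{2}\right) = -12 + 3 \sqrt{14929}$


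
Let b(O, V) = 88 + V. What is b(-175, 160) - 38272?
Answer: -38024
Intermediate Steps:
b(-175, 160) - 38272 = (88 + 160) - 38272 = 248 - 38272 = -38024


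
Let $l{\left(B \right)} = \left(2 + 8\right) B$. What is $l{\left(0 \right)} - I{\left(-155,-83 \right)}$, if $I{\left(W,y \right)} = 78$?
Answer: $-78$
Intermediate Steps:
$l{\left(B \right)} = 10 B$
$l{\left(0 \right)} - I{\left(-155,-83 \right)} = 10 \cdot 0 - 78 = 0 - 78 = -78$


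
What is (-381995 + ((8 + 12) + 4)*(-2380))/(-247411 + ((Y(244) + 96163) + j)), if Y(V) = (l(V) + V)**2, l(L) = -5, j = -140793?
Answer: 87823/46984 ≈ 1.8692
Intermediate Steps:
Y(V) = (-5 + V)**2
(-381995 + ((8 + 12) + 4)*(-2380))/(-247411 + ((Y(244) + 96163) + j)) = (-381995 + ((8 + 12) + 4)*(-2380))/(-247411 + (((-5 + 244)**2 + 96163) - 140793)) = (-381995 + (20 + 4)*(-2380))/(-247411 + ((239**2 + 96163) - 140793)) = (-381995 + 24*(-2380))/(-247411 + ((57121 + 96163) - 140793)) = (-381995 - 57120)/(-247411 + (153284 - 140793)) = -439115/(-247411 + 12491) = -439115/(-234920) = -439115*(-1/234920) = 87823/46984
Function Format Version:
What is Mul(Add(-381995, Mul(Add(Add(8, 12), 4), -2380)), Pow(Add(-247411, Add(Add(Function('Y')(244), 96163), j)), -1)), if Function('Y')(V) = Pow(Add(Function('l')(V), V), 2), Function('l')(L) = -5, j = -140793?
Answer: Rational(87823, 46984) ≈ 1.8692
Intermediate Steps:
Function('Y')(V) = Pow(Add(-5, V), 2)
Mul(Add(-381995, Mul(Add(Add(8, 12), 4), -2380)), Pow(Add(-247411, Add(Add(Function('Y')(244), 96163), j)), -1)) = Mul(Add(-381995, Mul(Add(Add(8, 12), 4), -2380)), Pow(Add(-247411, Add(Add(Pow(Add(-5, 244), 2), 96163), -140793)), -1)) = Mul(Add(-381995, Mul(Add(20, 4), -2380)), Pow(Add(-247411, Add(Add(Pow(239, 2), 96163), -140793)), -1)) = Mul(Add(-381995, Mul(24, -2380)), Pow(Add(-247411, Add(Add(57121, 96163), -140793)), -1)) = Mul(Add(-381995, -57120), Pow(Add(-247411, Add(153284, -140793)), -1)) = Mul(-439115, Pow(Add(-247411, 12491), -1)) = Mul(-439115, Pow(-234920, -1)) = Mul(-439115, Rational(-1, 234920)) = Rational(87823, 46984)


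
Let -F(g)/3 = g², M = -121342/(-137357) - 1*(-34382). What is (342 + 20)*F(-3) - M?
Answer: -6065257034/137357 ≈ -44157.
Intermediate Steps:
M = 4722729716/137357 (M = -121342*(-1/137357) + 34382 = 121342/137357 + 34382 = 4722729716/137357 ≈ 34383.)
F(g) = -3*g²
(342 + 20)*F(-3) - M = (342 + 20)*(-3*(-3)²) - 1*4722729716/137357 = 362*(-3*9) - 4722729716/137357 = 362*(-27) - 4722729716/137357 = -9774 - 4722729716/137357 = -6065257034/137357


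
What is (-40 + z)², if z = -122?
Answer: 26244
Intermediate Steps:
(-40 + z)² = (-40 - 122)² = (-162)² = 26244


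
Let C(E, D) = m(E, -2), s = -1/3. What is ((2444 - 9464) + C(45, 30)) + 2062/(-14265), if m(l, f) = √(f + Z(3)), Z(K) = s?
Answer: -100142362/14265 + I*√21/3 ≈ -7020.1 + 1.5275*I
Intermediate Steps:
s = -⅓ (s = -1*⅓ = -⅓ ≈ -0.33333)
Z(K) = -⅓
m(l, f) = √(-⅓ + f) (m(l, f) = √(f - ⅓) = √(-⅓ + f))
C(E, D) = I*√21/3 (C(E, D) = √(-3 + 9*(-2))/3 = √(-3 - 18)/3 = √(-21)/3 = (I*√21)/3 = I*√21/3)
((2444 - 9464) + C(45, 30)) + 2062/(-14265) = ((2444 - 9464) + I*√21/3) + 2062/(-14265) = (-7020 + I*√21/3) + 2062*(-1/14265) = (-7020 + I*√21/3) - 2062/14265 = -100142362/14265 + I*√21/3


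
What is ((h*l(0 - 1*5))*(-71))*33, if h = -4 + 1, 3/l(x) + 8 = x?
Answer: -21087/13 ≈ -1622.1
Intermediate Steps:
l(x) = 3/(-8 + x)
h = -3
((h*l(0 - 1*5))*(-71))*33 = (-9/(-8 + (0 - 1*5))*(-71))*33 = (-9/(-8 + (0 - 5))*(-71))*33 = (-9/(-8 - 5)*(-71))*33 = (-9/(-13)*(-71))*33 = (-9*(-1)/13*(-71))*33 = (-3*(-3/13)*(-71))*33 = ((9/13)*(-71))*33 = -639/13*33 = -21087/13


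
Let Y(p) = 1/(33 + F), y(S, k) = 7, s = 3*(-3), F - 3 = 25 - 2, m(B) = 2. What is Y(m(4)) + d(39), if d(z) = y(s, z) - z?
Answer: -1887/59 ≈ -31.983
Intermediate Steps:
F = 26 (F = 3 + (25 - 2) = 3 + 23 = 26)
s = -9
d(z) = 7 - z
Y(p) = 1/59 (Y(p) = 1/(33 + 26) = 1/59)
Y(m(4)) + d(39) = 1/59 + (7 - 1*39) = 1/59 + (7 - 39) = 1/59 - 32 = -1887/59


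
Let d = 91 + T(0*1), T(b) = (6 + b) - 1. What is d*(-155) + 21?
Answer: -14859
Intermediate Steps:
T(b) = 5 + b
d = 96 (d = 91 + (5 + 0*1) = 91 + (5 + 0) = 91 + 5 = 96)
d*(-155) + 21 = 96*(-155) + 21 = -14880 + 21 = -14859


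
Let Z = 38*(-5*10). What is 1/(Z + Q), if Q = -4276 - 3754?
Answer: -1/9930 ≈ -0.00010070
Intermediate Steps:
Z = -1900 (Z = 38*(-50) = -1900)
Q = -8030
1/(Z + Q) = 1/(-1900 - 8030) = 1/(-9930) = -1/9930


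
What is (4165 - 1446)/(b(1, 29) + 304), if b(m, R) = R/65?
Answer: 176735/19789 ≈ 8.9310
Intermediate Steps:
b(m, R) = R/65 (b(m, R) = R*(1/65) = R/65)
(4165 - 1446)/(b(1, 29) + 304) = (4165 - 1446)/((1/65)*29 + 304) = 2719/(29/65 + 304) = 2719/(19789/65) = 2719*(65/19789) = 176735/19789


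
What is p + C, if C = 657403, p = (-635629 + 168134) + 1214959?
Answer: 1404867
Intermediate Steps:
p = 747464 (p = -467495 + 1214959 = 747464)
p + C = 747464 + 657403 = 1404867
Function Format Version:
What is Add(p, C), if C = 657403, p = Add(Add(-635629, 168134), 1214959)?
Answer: 1404867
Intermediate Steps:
p = 747464 (p = Add(-467495, 1214959) = 747464)
Add(p, C) = Add(747464, 657403) = 1404867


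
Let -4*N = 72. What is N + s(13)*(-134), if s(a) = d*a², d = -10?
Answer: 226442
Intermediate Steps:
N = -18 (N = -¼*72 = -18)
s(a) = -10*a²
N + s(13)*(-134) = -18 - 10*13²*(-134) = -18 - 10*169*(-134) = -18 - 1690*(-134) = -18 + 226460 = 226442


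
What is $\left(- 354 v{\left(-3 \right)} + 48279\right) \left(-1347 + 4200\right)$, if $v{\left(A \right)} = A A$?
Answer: $128650329$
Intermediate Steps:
$v{\left(A \right)} = A^{2}$
$\left(- 354 v{\left(-3 \right)} + 48279\right) \left(-1347 + 4200\right) = \left(- 354 \left(-3\right)^{2} + 48279\right) \left(-1347 + 4200\right) = \left(\left(-354\right) 9 + 48279\right) 2853 = \left(-3186 + 48279\right) 2853 = 45093 \cdot 2853 = 128650329$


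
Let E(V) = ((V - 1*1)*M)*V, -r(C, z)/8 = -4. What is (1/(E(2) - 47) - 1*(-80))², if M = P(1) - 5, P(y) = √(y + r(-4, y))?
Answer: 20717328647/3238563 - 332404*√33/3238563 ≈ 6396.5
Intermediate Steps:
r(C, z) = 32 (r(C, z) = -8*(-4) = 32)
P(y) = √(32 + y) (P(y) = √(y + 32) = √(32 + y))
M = -5 + √33 (M = √(32 + 1) - 5 = √33 - 5 = -5 + √33 ≈ 0.74456)
E(V) = V*(-1 + V)*(-5 + √33) (E(V) = ((V - 1*1)*(-5 + √33))*V = ((V - 1)*(-5 + √33))*V = ((-1 + V)*(-5 + √33))*V = V*(-1 + V)*(-5 + √33))
(1/(E(2) - 47) - 1*(-80))² = (1/(-1*2*(-1 + 2)*(5 - √33) - 47) - 1*(-80))² = (1/(-1*2*1*(5 - √33) - 47) + 80)² = (1/((-10 + 2*√33) - 47) + 80)² = (1/(-57 + 2*√33) + 80)² = (80 + 1/(-57 + 2*√33))²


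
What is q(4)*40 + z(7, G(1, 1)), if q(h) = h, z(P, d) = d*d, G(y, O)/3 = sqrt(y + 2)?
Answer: 187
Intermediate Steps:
G(y, O) = 3*sqrt(2 + y) (G(y, O) = 3*sqrt(y + 2) = 3*sqrt(2 + y))
z(P, d) = d**2
q(4)*40 + z(7, G(1, 1)) = 4*40 + (3*sqrt(2 + 1))**2 = 160 + (3*sqrt(3))**2 = 160 + 27 = 187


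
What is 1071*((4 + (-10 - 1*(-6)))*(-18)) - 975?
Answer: -975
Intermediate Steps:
1071*((4 + (-10 - 1*(-6)))*(-18)) - 975 = 1071*((4 + (-10 + 6))*(-18)) - 975 = 1071*((4 - 4)*(-18)) - 975 = 1071*(0*(-18)) - 975 = 1071*0 - 975 = 0 - 975 = -975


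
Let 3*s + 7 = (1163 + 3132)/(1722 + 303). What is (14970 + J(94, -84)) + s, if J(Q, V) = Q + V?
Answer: 18198724/1215 ≈ 14978.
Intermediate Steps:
s = -1976/1215 (s = -7/3 + ((1163 + 3132)/(1722 + 303))/3 = -7/3 + (4295/2025)/3 = -7/3 + (4295*(1/2025))/3 = -7/3 + (1/3)*(859/405) = -7/3 + 859/1215 = -1976/1215 ≈ -1.6263)
(14970 + J(94, -84)) + s = (14970 + (94 - 84)) - 1976/1215 = (14970 + 10) - 1976/1215 = 14980 - 1976/1215 = 18198724/1215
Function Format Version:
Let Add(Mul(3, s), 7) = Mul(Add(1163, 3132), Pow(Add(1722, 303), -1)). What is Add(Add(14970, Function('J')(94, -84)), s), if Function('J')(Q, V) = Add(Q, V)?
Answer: Rational(18198724, 1215) ≈ 14978.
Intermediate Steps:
s = Rational(-1976, 1215) (s = Add(Rational(-7, 3), Mul(Rational(1, 3), Mul(Add(1163, 3132), Pow(Add(1722, 303), -1)))) = Add(Rational(-7, 3), Mul(Rational(1, 3), Mul(4295, Pow(2025, -1)))) = Add(Rational(-7, 3), Mul(Rational(1, 3), Mul(4295, Rational(1, 2025)))) = Add(Rational(-7, 3), Mul(Rational(1, 3), Rational(859, 405))) = Add(Rational(-7, 3), Rational(859, 1215)) = Rational(-1976, 1215) ≈ -1.6263)
Add(Add(14970, Function('J')(94, -84)), s) = Add(Add(14970, Add(94, -84)), Rational(-1976, 1215)) = Add(Add(14970, 10), Rational(-1976, 1215)) = Add(14980, Rational(-1976, 1215)) = Rational(18198724, 1215)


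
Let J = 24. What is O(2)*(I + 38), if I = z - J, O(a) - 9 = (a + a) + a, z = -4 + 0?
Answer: 150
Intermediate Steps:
z = -4
O(a) = 9 + 3*a (O(a) = 9 + ((a + a) + a) = 9 + (2*a + a) = 9 + 3*a)
I = -28 (I = -4 - 1*24 = -4 - 24 = -28)
O(2)*(I + 38) = (9 + 3*2)*(-28 + 38) = (9 + 6)*10 = 15*10 = 150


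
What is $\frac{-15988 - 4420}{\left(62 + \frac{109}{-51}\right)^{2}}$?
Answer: $- \frac{53081208}{9320809} \approx -5.6949$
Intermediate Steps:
$\frac{-15988 - 4420}{\left(62 + \frac{109}{-51}\right)^{2}} = \frac{-15988 - 4420}{\left(62 + 109 \left(- \frac{1}{51}\right)\right)^{2}} = - \frac{20408}{\left(62 - \frac{109}{51}\right)^{2}} = - \frac{20408}{\left(\frac{3053}{51}\right)^{2}} = - \frac{20408}{\frac{9320809}{2601}} = \left(-20408\right) \frac{2601}{9320809} = - \frac{53081208}{9320809}$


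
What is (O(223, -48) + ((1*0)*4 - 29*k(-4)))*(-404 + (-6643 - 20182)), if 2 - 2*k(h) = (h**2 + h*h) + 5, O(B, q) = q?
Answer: -25023451/2 ≈ -1.2512e+7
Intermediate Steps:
k(h) = -3/2 - h**2 (k(h) = 1 - ((h**2 + h*h) + 5)/2 = 1 - ((h**2 + h**2) + 5)/2 = 1 - (2*h**2 + 5)/2 = 1 - (5 + 2*h**2)/2 = 1 + (-5/2 - h**2) = -3/2 - h**2)
(O(223, -48) + ((1*0)*4 - 29*k(-4)))*(-404 + (-6643 - 20182)) = (-48 + ((1*0)*4 - 29*(-3/2 - 1*(-4)**2)))*(-404 + (-6643 - 20182)) = (-48 + (0*4 - 29*(-3/2 - 1*16)))*(-404 - 26825) = (-48 + (0 - 29*(-3/2 - 16)))*(-27229) = (-48 + (0 - 29*(-35/2)))*(-27229) = (-48 + (0 + 1015/2))*(-27229) = (-48 + 1015/2)*(-27229) = (919/2)*(-27229) = -25023451/2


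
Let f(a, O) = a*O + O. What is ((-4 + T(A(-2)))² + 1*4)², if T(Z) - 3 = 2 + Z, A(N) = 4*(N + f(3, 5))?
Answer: 28440889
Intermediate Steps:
f(a, O) = O + O*a (f(a, O) = O*a + O = O + O*a)
A(N) = 80 + 4*N (A(N) = 4*(N + 5*(1 + 3)) = 4*(N + 5*4) = 4*(N + 20) = 4*(20 + N) = 80 + 4*N)
T(Z) = 5 + Z (T(Z) = 3 + (2 + Z) = 5 + Z)
((-4 + T(A(-2)))² + 1*4)² = ((-4 + (5 + (80 + 4*(-2))))² + 1*4)² = ((-4 + (5 + (80 - 8)))² + 4)² = ((-4 + (5 + 72))² + 4)² = ((-4 + 77)² + 4)² = (73² + 4)² = (5329 + 4)² = 5333² = 28440889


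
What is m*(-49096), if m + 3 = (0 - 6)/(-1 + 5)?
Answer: 220932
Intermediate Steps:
m = -9/2 (m = -3 + (0 - 6)/(-1 + 5) = -3 - 6/4 = -3 - 6*¼ = -3 - 3/2 = -9/2 ≈ -4.5000)
m*(-49096) = -9/2*(-49096) = 220932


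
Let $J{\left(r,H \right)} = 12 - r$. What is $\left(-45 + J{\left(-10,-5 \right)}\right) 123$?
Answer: $-2829$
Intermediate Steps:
$\left(-45 + J{\left(-10,-5 \right)}\right) 123 = \left(-45 + \left(12 - -10\right)\right) 123 = \left(-45 + \left(12 + 10\right)\right) 123 = \left(-45 + 22\right) 123 = \left(-23\right) 123 = -2829$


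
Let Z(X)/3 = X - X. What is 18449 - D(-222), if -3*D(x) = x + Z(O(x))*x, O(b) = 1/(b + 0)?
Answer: 18375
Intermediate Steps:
O(b) = 1/b
Z(X) = 0 (Z(X) = 3*(X - X) = 3*0 = 0)
D(x) = -x/3 (D(x) = -(x + 0*x)/3 = -(x + 0)/3 = -x/3)
18449 - D(-222) = 18449 - (-1)*(-222)/3 = 18449 - 1*74 = 18449 - 74 = 18375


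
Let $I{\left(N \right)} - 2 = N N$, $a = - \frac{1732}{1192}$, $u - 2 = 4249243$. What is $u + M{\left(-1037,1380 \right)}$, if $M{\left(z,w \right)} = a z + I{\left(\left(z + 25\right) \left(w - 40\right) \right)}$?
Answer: $\frac{548009250711827}{298} \approx 1.839 \cdot 10^{12}$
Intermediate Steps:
$u = 4249245$ ($u = 2 + 4249243 = 4249245$)
$a = - \frac{433}{298}$ ($a = \left(-1732\right) \frac{1}{1192} = - \frac{433}{298} \approx -1.453$)
$I{\left(N \right)} = 2 + N^{2}$ ($I{\left(N \right)} = 2 + N N = 2 + N^{2}$)
$M{\left(z,w \right)} = 2 - \frac{433 z}{298} + \left(-40 + w\right)^{2} \left(25 + z\right)^{2}$ ($M{\left(z,w \right)} = - \frac{433 z}{298} + \left(2 + \left(\left(z + 25\right) \left(w - 40\right)\right)^{2}\right) = - \frac{433 z}{298} + \left(2 + \left(\left(25 + z\right) \left(-40 + w\right)\right)^{2}\right) = - \frac{433 z}{298} + \left(2 + \left(\left(-40 + w\right) \left(25 + z\right)\right)^{2}\right) = - \frac{433 z}{298} + \left(2 + \left(-40 + w\right)^{2} \left(25 + z\right)^{2}\right) = 2 - \frac{433 z}{298} + \left(-40 + w\right)^{2} \left(25 + z\right)^{2}$)
$u + M{\left(-1037,1380 \right)} = 4249245 + \left(2 + \left(-1000 - -41480 + 25 \cdot 1380 + 1380 \left(-1037\right)\right)^{2} - - \frac{449021}{298}\right) = 4249245 + \left(2 + \left(-1000 + 41480 + 34500 - 1431060\right)^{2} + \frac{449021}{298}\right) = 4249245 + \left(2 + \left(-1356080\right)^{2} + \frac{449021}{298}\right) = 4249245 + \left(2 + 1838952966400 + \frac{449021}{298}\right) = 4249245 + \frac{548007984436817}{298} = \frac{548009250711827}{298}$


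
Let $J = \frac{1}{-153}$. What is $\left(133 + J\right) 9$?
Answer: $\frac{20348}{17} \approx 1196.9$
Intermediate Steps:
$J = - \frac{1}{153} \approx -0.0065359$
$\left(133 + J\right) 9 = \left(133 - \frac{1}{153}\right) 9 = \frac{20348}{153} \cdot 9 = \frac{20348}{17}$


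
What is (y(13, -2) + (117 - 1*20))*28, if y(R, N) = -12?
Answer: 2380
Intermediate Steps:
(y(13, -2) + (117 - 1*20))*28 = (-12 + (117 - 1*20))*28 = (-12 + (117 - 20))*28 = (-12 + 97)*28 = 85*28 = 2380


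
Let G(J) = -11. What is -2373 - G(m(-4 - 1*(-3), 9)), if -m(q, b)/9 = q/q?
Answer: -2362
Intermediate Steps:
m(q, b) = -9 (m(q, b) = -9*q/q = -9*1 = -9)
-2373 - G(m(-4 - 1*(-3), 9)) = -2373 - 1*(-11) = -2373 + 11 = -2362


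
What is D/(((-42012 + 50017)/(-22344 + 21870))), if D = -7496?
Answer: 3553104/8005 ≈ 443.86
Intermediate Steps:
D/(((-42012 + 50017)/(-22344 + 21870))) = -7496*(-22344 + 21870)/(-42012 + 50017) = -7496/(8005/(-474)) = -7496/(8005*(-1/474)) = -7496/(-8005/474) = -7496*(-474/8005) = 3553104/8005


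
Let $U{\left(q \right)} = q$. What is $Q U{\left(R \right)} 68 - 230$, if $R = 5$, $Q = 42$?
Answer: $14050$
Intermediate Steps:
$Q U{\left(R \right)} 68 - 230 = 42 \cdot 5 \cdot 68 - 230 = 210 \cdot 68 - 230 = 14280 - 230 = 14050$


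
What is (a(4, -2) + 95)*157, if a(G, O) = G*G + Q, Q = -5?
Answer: 16642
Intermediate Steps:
a(G, O) = -5 + G² (a(G, O) = G*G - 5 = G² - 5 = -5 + G²)
(a(4, -2) + 95)*157 = ((-5 + 4²) + 95)*157 = ((-5 + 16) + 95)*157 = (11 + 95)*157 = 106*157 = 16642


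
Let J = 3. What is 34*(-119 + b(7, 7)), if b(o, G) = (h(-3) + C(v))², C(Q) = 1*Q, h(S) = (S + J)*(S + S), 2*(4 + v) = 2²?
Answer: -3910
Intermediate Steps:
v = -2 (v = -4 + (½)*2² = -4 + (½)*4 = -4 + 2 = -2)
h(S) = 2*S*(3 + S) (h(S) = (S + 3)*(S + S) = (3 + S)*(2*S) = 2*S*(3 + S))
C(Q) = Q
b(o, G) = 4 (b(o, G) = (2*(-3)*(3 - 3) - 2)² = (2*(-3)*0 - 2)² = (0 - 2)² = (-2)² = 4)
34*(-119 + b(7, 7)) = 34*(-119 + 4) = 34*(-115) = -3910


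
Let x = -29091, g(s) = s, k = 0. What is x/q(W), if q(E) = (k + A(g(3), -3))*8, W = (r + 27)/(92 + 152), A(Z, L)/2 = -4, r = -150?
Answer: 29091/64 ≈ 454.55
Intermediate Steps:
A(Z, L) = -8 (A(Z, L) = 2*(-4) = -8)
W = -123/244 (W = (-150 + 27)/(92 + 152) = -123/244 ≈ -0.50410)
q(E) = -64 (q(E) = (0 - 8)*8 = -8*8 = -64)
x/q(W) = -29091/(-64) = -29091*(-1/64) = 29091/64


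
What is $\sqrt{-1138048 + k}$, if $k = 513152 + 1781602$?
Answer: $\sqrt{1156706} \approx 1075.5$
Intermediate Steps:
$k = 2294754$
$\sqrt{-1138048 + k} = \sqrt{-1138048 + 2294754} = \sqrt{1156706}$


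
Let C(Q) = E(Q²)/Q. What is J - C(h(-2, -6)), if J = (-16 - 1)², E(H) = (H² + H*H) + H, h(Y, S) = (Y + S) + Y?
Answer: 2299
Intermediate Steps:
h(Y, S) = S + 2*Y (h(Y, S) = (S + Y) + Y = S + 2*Y)
E(H) = H + 2*H² (E(H) = (H² + H²) + H = 2*H² + H = H + 2*H²)
C(Q) = Q*(1 + 2*Q²) (C(Q) = (Q²*(1 + 2*Q²))/Q = Q*(1 + 2*Q²))
J = 289 (J = (-17)² = 289)
J - C(h(-2, -6)) = 289 - ((-6 + 2*(-2)) + 2*(-6 + 2*(-2))³) = 289 - ((-6 - 4) + 2*(-6 - 4)³) = 289 - (-10 + 2*(-10)³) = 289 - (-10 + 2*(-1000)) = 289 - (-10 - 2000) = 289 - 1*(-2010) = 289 + 2010 = 2299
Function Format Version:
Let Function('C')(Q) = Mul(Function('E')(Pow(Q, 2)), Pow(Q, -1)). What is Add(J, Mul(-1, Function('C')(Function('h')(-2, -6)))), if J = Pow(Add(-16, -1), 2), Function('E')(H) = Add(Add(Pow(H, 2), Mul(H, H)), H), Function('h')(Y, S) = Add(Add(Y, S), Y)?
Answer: 2299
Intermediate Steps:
Function('h')(Y, S) = Add(S, Mul(2, Y)) (Function('h')(Y, S) = Add(Add(S, Y), Y) = Add(S, Mul(2, Y)))
Function('E')(H) = Add(H, Mul(2, Pow(H, 2))) (Function('E')(H) = Add(Add(Pow(H, 2), Pow(H, 2)), H) = Add(Mul(2, Pow(H, 2)), H) = Add(H, Mul(2, Pow(H, 2))))
Function('C')(Q) = Mul(Q, Add(1, Mul(2, Pow(Q, 2)))) (Function('C')(Q) = Mul(Mul(Pow(Q, 2), Add(1, Mul(2, Pow(Q, 2)))), Pow(Q, -1)) = Mul(Q, Add(1, Mul(2, Pow(Q, 2)))))
J = 289 (J = Pow(-17, 2) = 289)
Add(J, Mul(-1, Function('C')(Function('h')(-2, -6)))) = Add(289, Mul(-1, Add(Add(-6, Mul(2, -2)), Mul(2, Pow(Add(-6, Mul(2, -2)), 3))))) = Add(289, Mul(-1, Add(Add(-6, -4), Mul(2, Pow(Add(-6, -4), 3))))) = Add(289, Mul(-1, Add(-10, Mul(2, Pow(-10, 3))))) = Add(289, Mul(-1, Add(-10, Mul(2, -1000)))) = Add(289, Mul(-1, Add(-10, -2000))) = Add(289, Mul(-1, -2010)) = Add(289, 2010) = 2299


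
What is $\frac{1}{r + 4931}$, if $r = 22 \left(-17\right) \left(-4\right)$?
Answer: $\frac{1}{6427} \approx 0.00015559$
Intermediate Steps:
$r = 1496$ ($r = \left(-374\right) \left(-4\right) = 1496$)
$\frac{1}{r + 4931} = \frac{1}{1496 + 4931} = \frac{1}{6427}$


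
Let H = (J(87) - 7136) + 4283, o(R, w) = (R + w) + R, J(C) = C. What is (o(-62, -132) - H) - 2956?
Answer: -446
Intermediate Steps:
o(R, w) = w + 2*R
H = -2766 (H = (87 - 7136) + 4283 = -7049 + 4283 = -2766)
(o(-62, -132) - H) - 2956 = ((-132 + 2*(-62)) - 1*(-2766)) - 2956 = ((-132 - 124) + 2766) - 2956 = (-256 + 2766) - 2956 = 2510 - 2956 = -446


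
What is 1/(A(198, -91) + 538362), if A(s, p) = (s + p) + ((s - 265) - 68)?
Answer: 1/538334 ≈ 1.8576e-6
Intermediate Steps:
A(s, p) = -333 + p + 2*s (A(s, p) = (p + s) + ((-265 + s) - 68) = (p + s) + (-333 + s) = -333 + p + 2*s)
1/(A(198, -91) + 538362) = 1/((-333 - 91 + 2*198) + 538362) = 1/((-333 - 91 + 396) + 538362) = 1/(-28 + 538362) = 1/538334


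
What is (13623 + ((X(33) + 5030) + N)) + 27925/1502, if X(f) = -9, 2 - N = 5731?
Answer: 19426255/1502 ≈ 12934.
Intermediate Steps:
N = -5729 (N = 2 - 1*5731 = 2 - 5731 = -5729)
(13623 + ((X(33) + 5030) + N)) + 27925/1502 = (13623 + ((-9 + 5030) - 5729)) + 27925/1502 = (13623 + (5021 - 5729)) + 27925*(1/1502) = (13623 - 708) + 27925/1502 = 12915 + 27925/1502 = 19426255/1502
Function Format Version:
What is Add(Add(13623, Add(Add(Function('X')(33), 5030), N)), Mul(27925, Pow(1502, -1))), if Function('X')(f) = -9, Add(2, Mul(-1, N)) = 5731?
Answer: Rational(19426255, 1502) ≈ 12934.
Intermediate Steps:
N = -5729 (N = Add(2, Mul(-1, 5731)) = Add(2, -5731) = -5729)
Add(Add(13623, Add(Add(Function('X')(33), 5030), N)), Mul(27925, Pow(1502, -1))) = Add(Add(13623, Add(Add(-9, 5030), -5729)), Mul(27925, Pow(1502, -1))) = Add(Add(13623, Add(5021, -5729)), Mul(27925, Rational(1, 1502))) = Add(Add(13623, -708), Rational(27925, 1502)) = Add(12915, Rational(27925, 1502)) = Rational(19426255, 1502)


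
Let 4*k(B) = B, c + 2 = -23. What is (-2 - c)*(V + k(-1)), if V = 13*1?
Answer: 1173/4 ≈ 293.25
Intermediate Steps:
c = -25 (c = -2 - 23 = -25)
V = 13
k(B) = B/4
(-2 - c)*(V + k(-1)) = (-2 - 1*(-25))*(13 + (1/4)*(-1)) = (-2 + 25)*(13 - 1/4) = 23*(51/4) = 1173/4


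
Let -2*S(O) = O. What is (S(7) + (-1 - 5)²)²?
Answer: 4225/4 ≈ 1056.3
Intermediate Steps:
S(O) = -O/2
(S(7) + (-1 - 5)²)² = (-½*7 + (-1 - 5)²)² = (-7/2 + (-6)²)² = (-7/2 + 36)² = (65/2)² = 4225/4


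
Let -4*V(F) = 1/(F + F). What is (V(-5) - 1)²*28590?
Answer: 4348539/160 ≈ 27178.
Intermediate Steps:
V(F) = -1/(8*F) (V(F) = -1/(4*(F + F)) = -1/(2*F)/4 = -1/(8*F))
(V(-5) - 1)²*28590 = (-⅛/(-5) - 1)²*28590 = (-⅛*(-⅕) - 1)²*28590 = (1/40 - 1)²*28590 = (-39/40)²*28590 = (1521/1600)*28590 = 4348539/160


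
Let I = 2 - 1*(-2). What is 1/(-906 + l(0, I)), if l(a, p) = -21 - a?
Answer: -1/927 ≈ -0.0010787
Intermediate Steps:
I = 4 (I = 2 + 2 = 4)
1/(-906 + l(0, I)) = 1/(-906 + (-21 - 1*0)) = 1/(-906 + (-21 + 0)) = 1/(-906 - 21) = 1/(-927) = -1/927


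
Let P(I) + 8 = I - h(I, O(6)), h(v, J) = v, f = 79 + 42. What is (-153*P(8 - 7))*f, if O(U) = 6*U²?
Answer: 148104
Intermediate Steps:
f = 121
P(I) = -8 (P(I) = -8 + (I - I) = -8 + 0 = -8)
(-153*P(8 - 7))*f = -153*(-8)*121 = 1224*121 = 148104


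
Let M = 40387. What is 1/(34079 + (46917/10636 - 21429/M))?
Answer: 429556132/14640510340463 ≈ 2.9340e-5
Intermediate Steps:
1/(34079 + (46917/10636 - 21429/M)) = 1/(34079 + (46917/10636 - 21429/40387)) = 1/(34079 + 1666918035/429556132) = 1/(14640510340463/429556132) = 429556132/14640510340463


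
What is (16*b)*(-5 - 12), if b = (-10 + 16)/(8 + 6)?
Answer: -816/7 ≈ -116.57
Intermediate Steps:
b = 3/7 (b = 6/14 = 6*(1/14) = 3/7 ≈ 0.42857)
(16*b)*(-5 - 12) = (16*(3/7))*(-5 - 12) = (48/7)*(-17) = -816/7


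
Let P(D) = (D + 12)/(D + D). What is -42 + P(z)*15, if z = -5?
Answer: -105/2 ≈ -52.500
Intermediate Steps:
P(D) = (12 + D)/(2*D) (P(D) = (12 + D)/((2*D)) = (12 + D)*(1/(2*D)) = (12 + D)/(2*D))
-42 + P(z)*15 = -42 + ((½)*(12 - 5)/(-5))*15 = -42 + ((½)*(-⅕)*7)*15 = -42 - 7/10*15 = -42 - 21/2 = -105/2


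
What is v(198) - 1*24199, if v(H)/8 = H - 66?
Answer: -23143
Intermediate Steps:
v(H) = -528 + 8*H (v(H) = 8*(H - 66) = 8*(-66 + H) = -528 + 8*H)
v(198) - 1*24199 = (-528 + 8*198) - 1*24199 = (-528 + 1584) - 24199 = 1056 - 24199 = -23143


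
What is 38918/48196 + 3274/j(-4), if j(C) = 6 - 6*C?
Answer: 39740311/361470 ≈ 109.94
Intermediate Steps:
38918/48196 + 3274/j(-4) = 38918/48196 + 3274/(6 - 6*(-4)) = 38918*(1/48196) + 3274/(6 + 24) = 19459/24098 + 3274/30 = 19459/24098 + 3274*(1/30) = 19459/24098 + 1637/15 = 39740311/361470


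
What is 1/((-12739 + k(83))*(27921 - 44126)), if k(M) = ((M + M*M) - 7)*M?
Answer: -1/9161593980 ≈ -1.0915e-10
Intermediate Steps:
k(M) = M*(-7 + M + M²) (k(M) = ((M + M²) - 7)*M = (-7 + M + M²)*M = M*(-7 + M + M²))
1/((-12739 + k(83))*(27921 - 44126)) = 1/((-12739 + 83*(-7 + 83 + 83²))*(27921 - 44126)) = 1/((-12739 + 83*(-7 + 83 + 6889))*(-16205)) = 1/((-12739 + 83*6965)*(-16205)) = 1/((-12739 + 578095)*(-16205)) = 1/(565356*(-16205)) = 1/(-9161593980) = -1/9161593980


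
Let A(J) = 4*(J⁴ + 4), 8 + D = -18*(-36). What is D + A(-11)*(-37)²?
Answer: 80196660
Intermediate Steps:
D = 640 (D = -8 - 18*(-36) = -8 + 648 = 640)
A(J) = 16 + 4*J⁴ (A(J) = 4*(4 + J⁴) = 16 + 4*J⁴)
D + A(-11)*(-37)² = 640 + (16 + 4*(-11)⁴)*(-37)² = 640 + (16 + 4*14641)*1369 = 640 + (16 + 58564)*1369 = 640 + 58580*1369 = 640 + 80196020 = 80196660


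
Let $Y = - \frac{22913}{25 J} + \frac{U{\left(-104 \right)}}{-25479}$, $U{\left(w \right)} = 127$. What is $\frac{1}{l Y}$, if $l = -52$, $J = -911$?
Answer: $- \frac{580284225}{30207210904} \approx -0.01921$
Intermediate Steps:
$Y = \frac{580907902}{580284225}$ ($Y = - \frac{22913}{25 \left(-911\right)} + \frac{127}{-25479} = - \frac{22913}{-22775} + 127 \left(- \frac{1}{25479}\right) = \left(-22913\right) \left(- \frac{1}{22775}\right) - \frac{127}{25479} = \frac{22913}{22775} - \frac{127}{25479} = \frac{580907902}{580284225} \approx 1.0011$)
$\frac{1}{l Y} = \frac{1}{\left(-52\right) \frac{580907902}{580284225}} = \frac{1}{- \frac{30207210904}{580284225}} = - \frac{580284225}{30207210904}$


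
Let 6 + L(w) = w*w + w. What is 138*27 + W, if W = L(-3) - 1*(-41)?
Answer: 3767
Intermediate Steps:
L(w) = -6 + w + w² (L(w) = -6 + (w*w + w) = -6 + (w² + w) = -6 + (w + w²) = -6 + w + w²)
W = 41 (W = (-6 - 3 + (-3)²) - 1*(-41) = (-6 - 3 + 9) + 41 = 0 + 41 = 41)
138*27 + W = 138*27 + 41 = 3726 + 41 = 3767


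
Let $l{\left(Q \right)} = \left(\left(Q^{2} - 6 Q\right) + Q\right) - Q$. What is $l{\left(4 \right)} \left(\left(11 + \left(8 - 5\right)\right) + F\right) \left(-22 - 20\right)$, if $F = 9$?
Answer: $7728$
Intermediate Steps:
$l{\left(Q \right)} = Q^{2} - 6 Q$ ($l{\left(Q \right)} = \left(Q^{2} - 5 Q\right) - Q = Q^{2} - 6 Q$)
$l{\left(4 \right)} \left(\left(11 + \left(8 - 5\right)\right) + F\right) \left(-22 - 20\right) = 4 \left(-6 + 4\right) \left(\left(11 + \left(8 - 5\right)\right) + 9\right) \left(-22 - 20\right) = 4 \left(-2\right) \left(\left(11 + \left(8 - 5\right)\right) + 9\right) \left(-42\right) = - 8 \left(\left(11 + 3\right) + 9\right) \left(-42\right) = - 8 \left(14 + 9\right) \left(-42\right) = \left(-8\right) 23 \left(-42\right) = \left(-184\right) \left(-42\right) = 7728$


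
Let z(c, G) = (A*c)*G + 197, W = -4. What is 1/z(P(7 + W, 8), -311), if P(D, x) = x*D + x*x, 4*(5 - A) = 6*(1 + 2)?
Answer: -1/13487 ≈ -7.4146e-5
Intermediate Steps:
A = ½ (A = 5 - 3*(1 + 2)/2 = 5 - 3*3/2 = 5 - ¼*18 = 5 - 9/2 = ½ ≈ 0.50000)
P(D, x) = x² + D*x (P(D, x) = D*x + x² = x² + D*x)
z(c, G) = 197 + G*c/2 (z(c, G) = (c/2)*G + 197 = G*c/2 + 197 = 197 + G*c/2)
1/z(P(7 + W, 8), -311) = 1/(197 + (½)*(-311)*(8*((7 - 4) + 8))) = 1/(197 + (½)*(-311)*(8*(3 + 8))) = 1/(197 + (½)*(-311)*(8*11)) = 1/(197 + (½)*(-311)*88) = 1/(197 - 13684) = 1/(-13487) = -1/13487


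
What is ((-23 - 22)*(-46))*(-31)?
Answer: -64170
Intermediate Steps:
((-23 - 22)*(-46))*(-31) = -45*(-46)*(-31) = 2070*(-31) = -64170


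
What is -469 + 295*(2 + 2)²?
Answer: 4251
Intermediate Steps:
-469 + 295*(2 + 2)² = -469 + 295*4² = -469 + 295*16 = -469 + 4720 = 4251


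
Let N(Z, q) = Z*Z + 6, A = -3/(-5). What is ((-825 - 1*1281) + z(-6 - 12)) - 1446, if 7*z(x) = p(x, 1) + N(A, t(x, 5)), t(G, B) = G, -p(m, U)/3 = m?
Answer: -620091/175 ≈ -3543.4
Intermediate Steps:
p(m, U) = -3*m
A = 3/5 (A = -3*(-1/5) = 3/5 ≈ 0.60000)
N(Z, q) = 6 + Z**2 (N(Z, q) = Z**2 + 6 = 6 + Z**2)
z(x) = 159/175 - 3*x/7 (z(x) = (-3*x + (6 + (3/5)**2))/7 = (-3*x + (6 + 9/25))/7 = (-3*x + 159/25)/7 = (159/25 - 3*x)/7 = 159/175 - 3*x/7)
((-825 - 1*1281) + z(-6 - 12)) - 1446 = ((-825 - 1*1281) + (159/175 - 3*(-6 - 12)/7)) - 1446 = ((-825 - 1281) + (159/175 - 3/7*(-18))) - 1446 = (-2106 + (159/175 + 54/7)) - 1446 = (-2106 + 1509/175) - 1446 = -367041/175 - 1446 = -620091/175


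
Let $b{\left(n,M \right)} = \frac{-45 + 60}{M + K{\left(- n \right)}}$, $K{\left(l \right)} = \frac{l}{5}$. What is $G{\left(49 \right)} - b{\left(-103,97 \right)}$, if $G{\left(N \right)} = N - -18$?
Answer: $\frac{13107}{196} \approx 66.872$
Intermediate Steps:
$G{\left(N \right)} = 18 + N$ ($G{\left(N \right)} = N + 18 = 18 + N$)
$K{\left(l \right)} = \frac{l}{5}$ ($K{\left(l \right)} = l \frac{1}{5} = \frac{l}{5}$)
$b{\left(n,M \right)} = \frac{15}{M - \frac{n}{5}}$ ($b{\left(n,M \right)} = \frac{-45 + 60}{M + \frac{\left(-1\right) n}{5}} = \frac{15}{M - \frac{n}{5}}$)
$G{\left(49 \right)} - b{\left(-103,97 \right)} = \left(18 + 49\right) - \frac{75}{\left(-1\right) \left(-103\right) + 5 \cdot 97} = 67 - \frac{75}{103 + 485} = 67 - \frac{75}{588} = 67 - 75 \cdot \frac{1}{588} = 67 - \frac{25}{196} = \frac{13107}{196}$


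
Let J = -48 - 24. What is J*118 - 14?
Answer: -8510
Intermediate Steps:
J = -72
J*118 - 14 = -72*118 - 14 = -8496 - 14 = -8510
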